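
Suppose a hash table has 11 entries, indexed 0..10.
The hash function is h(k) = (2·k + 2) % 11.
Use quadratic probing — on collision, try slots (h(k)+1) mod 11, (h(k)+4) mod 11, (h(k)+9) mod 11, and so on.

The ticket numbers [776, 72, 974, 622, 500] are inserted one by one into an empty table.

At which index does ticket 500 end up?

2

776 hashes to 3; slot 3 is free → place at 3.
72 hashes to 3; 3 taken → place at 4.
974 hashes to 3; 3,4 taken → place at 7.
622 hashes to 3; 3,4,7 taken → place at 1.
500 hashes to 1; 1 taken → place at 2.
Table: [_, 622, 500, 776, 72, _, _, 974, _, _, _]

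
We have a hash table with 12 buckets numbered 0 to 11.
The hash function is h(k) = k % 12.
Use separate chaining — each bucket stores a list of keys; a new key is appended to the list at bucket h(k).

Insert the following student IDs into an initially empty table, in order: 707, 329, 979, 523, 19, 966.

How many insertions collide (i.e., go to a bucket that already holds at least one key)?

2

Insert 707: h=11, bucket 11 empty → new chain.
Insert 329: h=5, bucket 5 empty → new chain.
Insert 979: h=7, bucket 7 empty → new chain.
Insert 523: h=7, bucket 7 nonempty → append to chain.
Insert 19: h=7, bucket 7 nonempty → append to chain.
Insert 966: h=6, bucket 6 empty → new chain.
Final buckets:
0: .
1: .
2: .
3: .
4: .
5: 329
6: 966
7: 979 -> 523 -> 19
8: .
9: .
10: .
11: 707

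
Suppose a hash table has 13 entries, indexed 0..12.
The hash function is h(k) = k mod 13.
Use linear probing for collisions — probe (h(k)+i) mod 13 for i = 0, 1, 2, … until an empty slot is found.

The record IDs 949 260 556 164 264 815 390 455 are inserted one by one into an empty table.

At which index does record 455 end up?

3

949 hashes to 0; slot 0 is free -> place at 0.
260 hashes to 0; 0 taken -> place at 1.
556 hashes to 10; slot 10 is free -> place at 10.
164 hashes to 8; slot 8 is free -> place at 8.
264 hashes to 4; slot 4 is free -> place at 4.
815 hashes to 9; slot 9 is free -> place at 9.
390 hashes to 0; 0,1 taken -> place at 2.
455 hashes to 0; 0,1,2 taken -> place at 3.
Table: [949, 260, 390, 455, 264, ., ., ., 164, 815, 556, ., .]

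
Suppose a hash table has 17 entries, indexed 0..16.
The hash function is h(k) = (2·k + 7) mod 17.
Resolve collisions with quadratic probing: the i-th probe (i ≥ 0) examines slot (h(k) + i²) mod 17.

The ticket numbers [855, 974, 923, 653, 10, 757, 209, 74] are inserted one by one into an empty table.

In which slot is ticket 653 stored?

Insert 855: h=0, slot 0 empty => index 0.
Insert 974: h=0, slot 0 occupied => index 1.
Insert 923: h=0, slots 0,1 occupied => index 4.
Insert 653: h=4, slot 4 occupied => index 5.
Insert 10: h=10, slot 10 empty => index 10.
Insert 757: h=8, slot 8 empty => index 8.
Insert 209: h=0, slots 0,1,4 occupied => index 9.
Insert 74: h=2, slot 2 empty => index 2.
Table: [855, 974, 74, _, 923, 653, _, _, 757, 209, 10, _, _, _, _, _, _]

5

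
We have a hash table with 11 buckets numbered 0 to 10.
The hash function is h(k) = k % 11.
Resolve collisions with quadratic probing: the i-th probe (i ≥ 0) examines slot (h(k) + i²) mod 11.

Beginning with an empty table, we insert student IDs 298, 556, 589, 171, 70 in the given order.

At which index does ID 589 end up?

298: h=1 -> slot 1
556: h=6 -> slot 6
589: h=6, probe 6,7 -> slot 7
171: h=6, probe 6,7,10 -> slot 10
70: h=4 -> slot 4
Table: [., 298, ., ., 70, ., 556, 589, ., ., 171]

7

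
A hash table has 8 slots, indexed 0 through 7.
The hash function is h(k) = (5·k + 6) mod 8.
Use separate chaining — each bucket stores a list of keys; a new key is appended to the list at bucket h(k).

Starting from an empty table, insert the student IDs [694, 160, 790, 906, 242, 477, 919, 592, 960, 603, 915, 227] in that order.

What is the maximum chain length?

3

694 → bucket 4
160 → bucket 6
790 → bucket 4 (collision)
906 → bucket 0
242 → bucket 0 (collision)
477 → bucket 7
919 → bucket 1
592 → bucket 6 (collision)
960 → bucket 6 (collision)
603 → bucket 5
915 → bucket 5 (collision)
227 → bucket 5 (collision)
Final buckets:
0: 906 -> 242
1: 919
2: .
3: .
4: 694 -> 790
5: 603 -> 915 -> 227
6: 160 -> 592 -> 960
7: 477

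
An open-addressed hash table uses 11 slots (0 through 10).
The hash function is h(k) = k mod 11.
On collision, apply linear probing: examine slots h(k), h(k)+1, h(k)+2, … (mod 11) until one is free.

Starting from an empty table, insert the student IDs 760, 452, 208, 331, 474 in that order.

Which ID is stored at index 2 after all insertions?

760 hashes to 1; slot 1 is free -> place at 1.
452 hashes to 1; 1 taken -> place at 2.
208 hashes to 10; slot 10 is free -> place at 10.
331 hashes to 1; 1,2 taken -> place at 3.
474 hashes to 1; 1,2,3 taken -> place at 4.
Table: [∅, 760, 452, 331, 474, ∅, ∅, ∅, ∅, ∅, 208]

452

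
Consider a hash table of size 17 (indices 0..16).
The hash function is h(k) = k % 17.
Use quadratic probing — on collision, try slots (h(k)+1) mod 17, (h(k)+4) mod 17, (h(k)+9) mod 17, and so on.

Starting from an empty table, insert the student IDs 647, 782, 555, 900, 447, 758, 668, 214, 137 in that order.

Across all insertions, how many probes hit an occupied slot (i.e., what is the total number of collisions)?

647: h=1 => slot 1
782: h=0 => slot 0
555: h=11 => slot 11
900: h=16 => slot 16
447: h=5 => slot 5
758: h=10 => slot 10
668: h=5, probe 5,6 => slot 6
214: h=10, probe 10,11,14 => slot 14
137: h=1, probe 1,2 => slot 2
Table: [782, 647, 137, ., ., 447, 668, ., ., ., 758, 555, ., ., 214, ., 900]

4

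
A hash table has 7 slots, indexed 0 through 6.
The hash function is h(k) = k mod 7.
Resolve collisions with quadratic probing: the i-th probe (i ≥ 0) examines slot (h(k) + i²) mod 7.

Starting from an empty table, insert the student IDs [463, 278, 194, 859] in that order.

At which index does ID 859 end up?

2

Insert 463: h=1, slot 1 empty => index 1.
Insert 278: h=5, slot 5 empty => index 5.
Insert 194: h=5, slot 5 occupied => index 6.
Insert 859: h=5, slots 5,6 occupied => index 2.
Table: [_, 463, 859, _, _, 278, 194]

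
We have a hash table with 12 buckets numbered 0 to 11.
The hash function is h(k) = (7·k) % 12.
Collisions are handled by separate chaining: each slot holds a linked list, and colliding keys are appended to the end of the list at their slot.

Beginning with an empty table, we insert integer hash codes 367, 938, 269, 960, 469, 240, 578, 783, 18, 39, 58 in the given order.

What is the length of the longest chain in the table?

2

367 → bucket 1
938 → bucket 2
269 → bucket 11
960 → bucket 0
469 → bucket 7
240 → bucket 0 (collision)
578 → bucket 2 (collision)
783 → bucket 9
18 → bucket 6
39 → bucket 9 (collision)
58 → bucket 10
Final buckets:
0: 960 -> 240
1: 367
2: 938 -> 578
3: .
4: .
5: .
6: 18
7: 469
8: .
9: 783 -> 39
10: 58
11: 269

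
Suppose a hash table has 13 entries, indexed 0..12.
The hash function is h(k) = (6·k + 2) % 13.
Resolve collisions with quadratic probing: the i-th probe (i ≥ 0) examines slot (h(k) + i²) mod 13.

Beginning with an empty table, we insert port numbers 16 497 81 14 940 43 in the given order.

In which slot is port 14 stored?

9

Insert 16: h=7, slot 7 empty => index 7.
Insert 497: h=7, slot 7 occupied => index 8.
Insert 81: h=7, slots 7,8 occupied => index 11.
Insert 14: h=8, slot 8 occupied => index 9.
Insert 940: h=0, slot 0 empty => index 0.
Insert 43: h=0, slot 0 occupied => index 1.
Table: [940, 43, ., ., ., ., ., 16, 497, 14, ., 81, .]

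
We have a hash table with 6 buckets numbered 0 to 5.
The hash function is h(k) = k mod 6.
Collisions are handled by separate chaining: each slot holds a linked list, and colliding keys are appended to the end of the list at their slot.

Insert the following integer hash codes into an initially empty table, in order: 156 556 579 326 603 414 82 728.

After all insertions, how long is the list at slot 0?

2

Insert 156: h=0, bucket 0 empty -> new chain.
Insert 556: h=4, bucket 4 empty -> new chain.
Insert 579: h=3, bucket 3 empty -> new chain.
Insert 326: h=2, bucket 2 empty -> new chain.
Insert 603: h=3, bucket 3 nonempty -> append to chain.
Insert 414: h=0, bucket 0 nonempty -> append to chain.
Insert 82: h=4, bucket 4 nonempty -> append to chain.
Insert 728: h=2, bucket 2 nonempty -> append to chain.
Final buckets:
0: 156 -> 414
1: —
2: 326 -> 728
3: 579 -> 603
4: 556 -> 82
5: —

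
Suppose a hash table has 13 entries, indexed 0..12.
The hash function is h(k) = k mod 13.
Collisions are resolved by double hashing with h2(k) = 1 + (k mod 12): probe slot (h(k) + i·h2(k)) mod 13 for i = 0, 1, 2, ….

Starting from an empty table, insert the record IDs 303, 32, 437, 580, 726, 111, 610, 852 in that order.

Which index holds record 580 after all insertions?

303 hashes to 4; slot 4 is free -> place at 4.
32 hashes to 6; slot 6 is free -> place at 6.
437 hashes to 8; slot 8 is free -> place at 8.
580 hashes to 8, h2=5; 8 taken -> place at 0.
726 hashes to 11; slot 11 is free -> place at 11.
111 hashes to 7; slot 7 is free -> place at 7.
610 hashes to 12; slot 12 is free -> place at 12.
852 hashes to 7, h2=1; 7,8 taken -> place at 9.
Table: [580, —, —, —, 303, —, 32, 111, 437, 852, —, 726, 610]

0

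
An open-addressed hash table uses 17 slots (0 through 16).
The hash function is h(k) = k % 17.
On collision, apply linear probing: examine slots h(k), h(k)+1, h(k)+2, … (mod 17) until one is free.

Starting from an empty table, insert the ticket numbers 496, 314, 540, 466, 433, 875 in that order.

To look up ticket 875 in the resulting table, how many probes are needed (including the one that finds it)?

496: h=3 → slot 3
314: h=8 → slot 8
540: h=13 → slot 13
466: h=7 → slot 7
433: h=8, probe 8,9 → slot 9
875: h=8, probe 8,9,10 → slot 10
Table: [., ., ., 496, ., ., ., 466, 314, 433, 875, ., ., 540, ., ., .]
Lookup 875: h=8, probe 8,9,10 → found at 10.

3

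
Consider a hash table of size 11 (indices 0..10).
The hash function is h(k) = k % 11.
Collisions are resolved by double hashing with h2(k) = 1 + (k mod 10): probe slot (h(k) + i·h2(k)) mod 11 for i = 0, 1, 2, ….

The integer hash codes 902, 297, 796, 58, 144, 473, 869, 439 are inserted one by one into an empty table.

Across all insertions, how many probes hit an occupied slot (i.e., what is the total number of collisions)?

Insert 902: h=0, slot 0 empty -> index 0.
Insert 297: h=0, h2=8, slot 0 occupied -> index 8.
Insert 796: h=4, slot 4 empty -> index 4.
Insert 58: h=3, slot 3 empty -> index 3.
Insert 144: h=1, slot 1 empty -> index 1.
Insert 473: h=0, h2=4, slots 0,4,8,1 occupied -> index 5.
Insert 869: h=0, h2=10, slot 0 occupied -> index 10.
Insert 439: h=10, h2=10, slot 10 occupied -> index 9.
Table: [902, 144, _, 58, 796, 473, _, _, 297, 439, 869]

7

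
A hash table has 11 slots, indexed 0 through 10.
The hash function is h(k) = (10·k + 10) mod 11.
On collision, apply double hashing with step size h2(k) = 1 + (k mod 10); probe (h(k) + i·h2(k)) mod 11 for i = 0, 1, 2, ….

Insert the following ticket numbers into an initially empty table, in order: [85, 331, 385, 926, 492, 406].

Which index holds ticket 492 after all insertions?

85 hashes to 2; slot 2 is free -> place at 2.
331 hashes to 9; slot 9 is free -> place at 9.
385 hashes to 10; slot 10 is free -> place at 10.
926 hashes to 8; slot 8 is free -> place at 8.
492 hashes to 2, h2=3; 2 taken -> place at 5.
406 hashes to 0; slot 0 is free -> place at 0.
Table: [406, _, 85, _, _, 492, _, _, 926, 331, 385]

5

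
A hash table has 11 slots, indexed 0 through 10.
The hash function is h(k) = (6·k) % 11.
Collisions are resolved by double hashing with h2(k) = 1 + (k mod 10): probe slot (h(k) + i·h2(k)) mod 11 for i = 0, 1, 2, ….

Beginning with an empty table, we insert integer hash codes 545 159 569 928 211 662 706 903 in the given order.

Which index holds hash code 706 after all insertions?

0

545: h=3 => slot 3
159: h=8 => slot 8
569: h=4 => slot 4
928: h=2 => slot 2
211: h=1 => slot 1
662: h=1, h2=3, probe 1,4,7 => slot 7
706: h=1, h2=7, probe 1,8,4,0 => slot 0
903: h=6 => slot 6
Table: [706, 211, 928, 545, 569, _, 903, 662, 159, _, _]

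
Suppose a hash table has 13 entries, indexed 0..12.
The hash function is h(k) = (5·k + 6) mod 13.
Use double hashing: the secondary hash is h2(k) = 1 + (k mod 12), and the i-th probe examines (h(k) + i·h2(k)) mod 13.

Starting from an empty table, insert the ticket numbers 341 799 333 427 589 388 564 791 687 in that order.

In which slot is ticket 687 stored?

Insert 341: h=8, slot 8 empty → index 8.
Insert 799: h=10, slot 10 empty → index 10.
Insert 333: h=7, slot 7 empty → index 7.
Insert 427: h=9, slot 9 empty → index 9.
Insert 589: h=0, slot 0 empty → index 0.
Insert 388: h=9, h2=5, slot 9 occupied → index 1.
Insert 564: h=5, slot 5 empty → index 5.
Insert 791: h=9, h2=12, slots 9,8,7 occupied → index 6.
Insert 687: h=9, h2=4, slots 9,0 occupied → index 4.
Table: [589, 388, -, -, 687, 564, 791, 333, 341, 427, 799, -, -]

4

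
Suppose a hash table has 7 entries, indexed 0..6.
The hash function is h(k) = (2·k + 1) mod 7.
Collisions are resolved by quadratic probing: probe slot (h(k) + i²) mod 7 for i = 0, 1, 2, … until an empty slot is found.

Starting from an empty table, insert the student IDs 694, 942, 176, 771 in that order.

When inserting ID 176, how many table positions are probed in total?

2

694: h=3 -> slot 3
942: h=2 -> slot 2
176: h=3, probe 3,4 -> slot 4
771: h=3, probe 3,4,0 -> slot 0
Table: [771, -, 942, 694, 176, -, -]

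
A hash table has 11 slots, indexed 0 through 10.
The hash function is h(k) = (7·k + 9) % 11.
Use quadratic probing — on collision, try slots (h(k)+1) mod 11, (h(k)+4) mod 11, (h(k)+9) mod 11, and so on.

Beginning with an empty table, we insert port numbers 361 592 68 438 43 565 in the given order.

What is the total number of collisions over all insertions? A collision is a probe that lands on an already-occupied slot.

361 hashes to 6; slot 6 is free → place at 6.
592 hashes to 6; 6 taken → place at 7.
68 hashes to 1; slot 1 is free → place at 1.
438 hashes to 6; 6,7 taken → place at 10.
43 hashes to 2; slot 2 is free → place at 2.
565 hashes to 4; slot 4 is free → place at 4.
Table: [., 68, 43, ., 565, ., 361, 592, ., ., 438]

3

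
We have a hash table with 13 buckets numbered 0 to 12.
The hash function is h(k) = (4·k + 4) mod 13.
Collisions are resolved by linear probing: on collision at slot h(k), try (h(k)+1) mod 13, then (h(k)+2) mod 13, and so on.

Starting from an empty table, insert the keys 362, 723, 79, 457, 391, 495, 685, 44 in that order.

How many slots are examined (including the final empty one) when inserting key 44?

362: h=9 -> slot 9
723: h=10 -> slot 10
79: h=8 -> slot 8
457: h=12 -> slot 12
391: h=8, probe 8,9,10,11 -> slot 11
495: h=8, probe 8,9,10,11,12,0 -> slot 0
685: h=1 -> slot 1
44: h=11, probe 11,12,0,1,2 -> slot 2
Table: [495, 685, 44, _, _, _, _, _, 79, 362, 723, 391, 457]

5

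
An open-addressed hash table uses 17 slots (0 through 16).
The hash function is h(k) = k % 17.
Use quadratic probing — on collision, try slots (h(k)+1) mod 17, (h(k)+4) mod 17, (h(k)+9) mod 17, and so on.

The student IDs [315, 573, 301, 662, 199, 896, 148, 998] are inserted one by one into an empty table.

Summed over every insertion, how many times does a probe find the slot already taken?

Insert 315: h=9, slot 9 empty → index 9.
Insert 573: h=12, slot 12 empty → index 12.
Insert 301: h=12, slot 12 occupied → index 13.
Insert 662: h=16, slot 16 empty → index 16.
Insert 199: h=12, slots 12,13,16 occupied → index 4.
Insert 896: h=12, slots 12,13,16,4 occupied → index 11.
Insert 148: h=12, slots 12,13,16,4,11 occupied → index 3.
Insert 998: h=12, slots 12,13,16,4,11,3 occupied → index 14.
Table: [∅, ∅, ∅, 148, 199, ∅, ∅, ∅, ∅, 315, ∅, 896, 573, 301, 998, ∅, 662]

19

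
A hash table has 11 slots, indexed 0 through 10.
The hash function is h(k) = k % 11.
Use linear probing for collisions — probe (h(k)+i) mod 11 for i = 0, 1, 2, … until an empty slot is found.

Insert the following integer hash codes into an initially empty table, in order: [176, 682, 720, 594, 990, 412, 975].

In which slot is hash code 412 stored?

6

Insert 176: h=0, slot 0 empty → index 0.
Insert 682: h=0, slot 0 occupied → index 1.
Insert 720: h=5, slot 5 empty → index 5.
Insert 594: h=0, slots 0,1 occupied → index 2.
Insert 990: h=0, slots 0,1,2 occupied → index 3.
Insert 412: h=5, slot 5 occupied → index 6.
Insert 975: h=7, slot 7 empty → index 7.
Table: [176, 682, 594, 990, ., 720, 412, 975, ., ., .]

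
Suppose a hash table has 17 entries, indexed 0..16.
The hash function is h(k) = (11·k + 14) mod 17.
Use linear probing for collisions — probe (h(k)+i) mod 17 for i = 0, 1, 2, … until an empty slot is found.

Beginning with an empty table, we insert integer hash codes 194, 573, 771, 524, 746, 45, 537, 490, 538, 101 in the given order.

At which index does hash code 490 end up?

0

Insert 194: h=6, slot 6 empty -> index 6.
Insert 573: h=10, slot 10 empty -> index 10.
Insert 771: h=12, slot 12 empty -> index 12.
Insert 524: h=15, slot 15 empty -> index 15.
Insert 746: h=9, slot 9 empty -> index 9.
Insert 45: h=16, slot 16 empty -> index 16.
Insert 537: h=5, slot 5 empty -> index 5.
Insert 490: h=15, slots 15,16 occupied -> index 0.
Insert 538: h=16, slots 16,0 occupied -> index 1.
Insert 101: h=3, slot 3 empty -> index 3.
Table: [490, 538, ., 101, ., 537, 194, ., ., 746, 573, ., 771, ., ., 524, 45]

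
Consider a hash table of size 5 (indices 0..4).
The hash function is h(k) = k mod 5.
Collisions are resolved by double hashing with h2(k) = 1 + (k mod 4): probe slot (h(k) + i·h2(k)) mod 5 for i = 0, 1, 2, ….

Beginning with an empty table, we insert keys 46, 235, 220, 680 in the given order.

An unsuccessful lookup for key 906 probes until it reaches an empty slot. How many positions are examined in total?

46: h=1 => slot 1
235: h=0 => slot 0
220: h=0, h2=1, probe 0,1,2 => slot 2
680: h=0, h2=1, probe 0,1,2,3 => slot 3
Table: [235, 46, 220, 680, —]
Lookup 906: h=1, h2=3, probe 1,4 → slot 4 empty, not found.

2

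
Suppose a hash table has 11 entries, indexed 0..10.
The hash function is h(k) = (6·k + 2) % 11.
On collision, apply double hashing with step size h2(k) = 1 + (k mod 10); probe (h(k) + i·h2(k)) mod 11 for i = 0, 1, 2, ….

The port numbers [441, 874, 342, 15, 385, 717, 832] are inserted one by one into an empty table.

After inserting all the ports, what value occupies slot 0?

342

441 hashes to 8; slot 8 is free → place at 8.
874 hashes to 10; slot 10 is free → place at 10.
342 hashes to 8, h2=3; 8 taken → place at 0.
15 hashes to 4; slot 4 is free → place at 4.
385 hashes to 2; slot 2 is free → place at 2.
717 hashes to 3; slot 3 is free → place at 3.
832 hashes to 0, h2=3; 0,3 taken → place at 6.
Table: [342, ., 385, 717, 15, ., 832, ., 441, ., 874]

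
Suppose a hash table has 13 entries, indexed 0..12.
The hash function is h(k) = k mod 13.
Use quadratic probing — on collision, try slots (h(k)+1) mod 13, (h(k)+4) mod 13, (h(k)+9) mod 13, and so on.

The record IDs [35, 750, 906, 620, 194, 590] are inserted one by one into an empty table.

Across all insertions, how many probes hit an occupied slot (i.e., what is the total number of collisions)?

7

Insert 35: h=9, slot 9 empty => index 9.
Insert 750: h=9, slot 9 occupied => index 10.
Insert 906: h=9, slots 9,10 occupied => index 0.
Insert 620: h=9, slots 9,10,0 occupied => index 5.
Insert 194: h=12, slot 12 empty => index 12.
Insert 590: h=5, slot 5 occupied => index 6.
Table: [906, _, _, _, _, 620, 590, _, _, 35, 750, _, 194]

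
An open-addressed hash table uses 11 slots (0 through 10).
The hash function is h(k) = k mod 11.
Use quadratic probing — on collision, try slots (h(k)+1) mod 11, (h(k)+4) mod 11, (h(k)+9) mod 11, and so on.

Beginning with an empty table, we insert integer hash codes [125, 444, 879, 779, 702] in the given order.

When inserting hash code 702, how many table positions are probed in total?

3

125: h=4 -> slot 4
444: h=4, probe 4,5 -> slot 5
879: h=10 -> slot 10
779: h=9 -> slot 9
702: h=9, probe 9,10,2 -> slot 2
Table: [∅, ∅, 702, ∅, 125, 444, ∅, ∅, ∅, 779, 879]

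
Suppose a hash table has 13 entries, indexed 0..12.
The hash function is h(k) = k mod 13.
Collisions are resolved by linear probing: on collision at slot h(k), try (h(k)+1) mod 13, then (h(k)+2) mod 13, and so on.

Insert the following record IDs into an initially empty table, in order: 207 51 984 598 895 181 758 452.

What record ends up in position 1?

598

207 hashes to 12; slot 12 is free → place at 12.
51 hashes to 12; 12 taken → place at 0.
984 hashes to 9; slot 9 is free → place at 9.
598 hashes to 0; 0 taken → place at 1.
895 hashes to 11; slot 11 is free → place at 11.
181 hashes to 12; 12,0,1 taken → place at 2.
758 hashes to 4; slot 4 is free → place at 4.
452 hashes to 10; slot 10 is free → place at 10.
Table: [51, 598, 181, -, 758, -, -, -, -, 984, 452, 895, 207]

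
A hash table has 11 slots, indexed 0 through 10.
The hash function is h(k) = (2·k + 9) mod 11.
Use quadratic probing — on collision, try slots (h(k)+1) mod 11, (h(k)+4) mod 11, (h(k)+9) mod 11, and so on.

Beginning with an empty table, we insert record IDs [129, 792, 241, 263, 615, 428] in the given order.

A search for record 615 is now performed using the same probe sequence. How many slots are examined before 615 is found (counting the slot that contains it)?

3

129 hashes to 3; slot 3 is free → place at 3.
792 hashes to 9; slot 9 is free → place at 9.
241 hashes to 7; slot 7 is free → place at 7.
263 hashes to 7; 7 taken → place at 8.
615 hashes to 7; 7,8 taken → place at 0.
428 hashes to 7; 7,8,0 taken → place at 5.
Table: [615, —, —, 129, —, 428, —, 241, 263, 792, —]
Lookup 615: h=7, probe 7,8,0 → found at 0.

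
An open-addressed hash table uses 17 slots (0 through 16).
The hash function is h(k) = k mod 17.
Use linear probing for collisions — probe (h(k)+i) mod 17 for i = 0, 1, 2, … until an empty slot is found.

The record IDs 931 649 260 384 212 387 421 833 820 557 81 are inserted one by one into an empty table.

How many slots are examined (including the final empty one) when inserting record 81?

931: h=13 → slot 13
649: h=3 → slot 3
260: h=5 → slot 5
384: h=10 → slot 10
212: h=8 → slot 8
387: h=13, probe 13,14 → slot 14
421: h=13, probe 13,14,15 → slot 15
833: h=0 → slot 0
820: h=4 → slot 4
557: h=13, probe 13,14,15,16 → slot 16
81: h=13, probe 13,14,15,16,0,1 → slot 1
Table: [833, 81, _, 649, 820, 260, _, _, 212, _, 384, _, _, 931, 387, 421, 557]

6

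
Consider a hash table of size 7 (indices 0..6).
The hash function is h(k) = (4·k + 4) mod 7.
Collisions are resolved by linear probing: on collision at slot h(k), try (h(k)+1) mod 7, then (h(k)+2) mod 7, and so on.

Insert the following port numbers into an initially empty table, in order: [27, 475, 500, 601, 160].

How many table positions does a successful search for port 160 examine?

27: h=0 => slot 0
475: h=0, probe 0,1 => slot 1
500: h=2 => slot 2
601: h=0, probe 0,1,2,3 => slot 3
160: h=0, probe 0,1,2,3,4 => slot 4
Table: [27, 475, 500, 601, 160, ∅, ∅]
Lookup 160: h=0, probe 0,1,2,3,4 → found at 4.

5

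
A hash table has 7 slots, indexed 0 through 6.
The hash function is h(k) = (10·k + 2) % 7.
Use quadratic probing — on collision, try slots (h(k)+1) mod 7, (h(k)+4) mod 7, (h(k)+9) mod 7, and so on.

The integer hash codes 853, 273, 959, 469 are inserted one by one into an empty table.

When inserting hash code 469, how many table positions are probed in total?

4

853: h=6 → slot 6
273: h=2 → slot 2
959: h=2, probe 2,3 → slot 3
469: h=2, probe 2,3,6,4 → slot 4
Table: [∅, ∅, 273, 959, 469, ∅, 853]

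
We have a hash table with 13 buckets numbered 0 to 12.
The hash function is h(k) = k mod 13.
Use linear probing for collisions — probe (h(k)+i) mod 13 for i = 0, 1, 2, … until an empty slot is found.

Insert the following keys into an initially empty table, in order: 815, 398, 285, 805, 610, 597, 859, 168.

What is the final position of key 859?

3

815: h=9 → slot 9
398: h=8 → slot 8
285: h=12 → slot 12
805: h=12, probe 12,0 → slot 0
610: h=12, probe 12,0,1 → slot 1
597: h=12, probe 12,0,1,2 → slot 2
859: h=1, probe 1,2,3 → slot 3
168: h=12, probe 12,0,1,2,3,4 → slot 4
Table: [805, 610, 597, 859, 168, ., ., ., 398, 815, ., ., 285]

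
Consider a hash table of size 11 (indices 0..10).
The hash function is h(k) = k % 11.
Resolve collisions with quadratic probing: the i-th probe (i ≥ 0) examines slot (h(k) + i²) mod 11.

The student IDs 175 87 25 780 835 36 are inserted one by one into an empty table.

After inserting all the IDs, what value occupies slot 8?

780

175: h=10 => slot 10
87: h=10, probe 10,0 => slot 0
25: h=3 => slot 3
780: h=10, probe 10,0,3,8 => slot 8
835: h=10, probe 10,0,3,8,4 => slot 4
36: h=3, probe 3,4,7 => slot 7
Table: [87, ∅, ∅, 25, 835, ∅, ∅, 36, 780, ∅, 175]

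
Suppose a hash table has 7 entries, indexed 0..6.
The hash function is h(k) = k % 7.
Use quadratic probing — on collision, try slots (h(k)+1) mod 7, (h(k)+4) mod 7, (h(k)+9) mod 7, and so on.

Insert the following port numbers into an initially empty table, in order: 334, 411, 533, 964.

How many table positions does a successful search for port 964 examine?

334: h=5 => slot 5
411: h=5, probe 5,6 => slot 6
533: h=1 => slot 1
964: h=5, probe 5,6,2 => slot 2
Table: [—, 533, 964, —, —, 334, 411]
Lookup 964: h=5, probe 5,6,2 → found at 2.

3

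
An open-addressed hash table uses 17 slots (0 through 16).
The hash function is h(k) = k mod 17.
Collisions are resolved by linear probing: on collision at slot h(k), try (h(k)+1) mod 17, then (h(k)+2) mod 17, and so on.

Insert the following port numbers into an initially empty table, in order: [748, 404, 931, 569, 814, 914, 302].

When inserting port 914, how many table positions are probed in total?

4

748 hashes to 0; slot 0 is free → place at 0.
404 hashes to 13; slot 13 is free → place at 13.
931 hashes to 13; 13 taken → place at 14.
569 hashes to 8; slot 8 is free → place at 8.
814 hashes to 15; slot 15 is free → place at 15.
914 hashes to 13; 13,14,15 taken → place at 16.
302 hashes to 13; 13,14,15,16,0 taken → place at 1.
Table: [748, 302, ∅, ∅, ∅, ∅, ∅, ∅, 569, ∅, ∅, ∅, ∅, 404, 931, 814, 914]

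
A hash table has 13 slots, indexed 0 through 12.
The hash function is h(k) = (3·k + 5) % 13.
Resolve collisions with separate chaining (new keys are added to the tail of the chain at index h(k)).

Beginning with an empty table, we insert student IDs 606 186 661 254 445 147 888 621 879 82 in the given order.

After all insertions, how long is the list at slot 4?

606 -> bucket 3
186 -> bucket 4
661 -> bucket 12
254 -> bucket 0
445 -> bucket 1
147 -> bucket 4 (collision)
888 -> bucket 4 (collision)
621 -> bucket 9
879 -> bucket 3 (collision)
82 -> bucket 4 (collision)
Final buckets:
0: 254
1: 445
2: ∅
3: 606 -> 879
4: 186 -> 147 -> 888 -> 82
5: ∅
6: ∅
7: ∅
8: ∅
9: 621
10: ∅
11: ∅
12: 661

4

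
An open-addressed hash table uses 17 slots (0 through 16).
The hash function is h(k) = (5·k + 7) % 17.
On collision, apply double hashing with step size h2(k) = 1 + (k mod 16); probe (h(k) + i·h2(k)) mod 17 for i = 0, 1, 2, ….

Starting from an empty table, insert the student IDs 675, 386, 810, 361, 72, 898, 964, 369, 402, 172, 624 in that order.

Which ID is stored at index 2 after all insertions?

675 hashes to 16; slot 16 is free → place at 16.
386 hashes to 16, h2=3; 16 taken → place at 2.
810 hashes to 11; slot 11 is free → place at 11.
361 hashes to 10; slot 10 is free → place at 10.
72 hashes to 10, h2=9; 10,2,11 taken → place at 3.
898 hashes to 9; slot 9 is free → place at 9.
964 hashes to 16, h2=5; 16 taken → place at 4.
369 hashes to 16, h2=2; 16 taken → place at 1.
402 hashes to 11, h2=3; 11 taken → place at 14.
172 hashes to 0; slot 0 is free → place at 0.
624 hashes to 16, h2=1; 16,0,1,2,3,4 taken → place at 5.
Table: [172, 369, 386, 72, 964, 624, -, -, -, 898, 361, 810, -, -, 402, -, 675]

386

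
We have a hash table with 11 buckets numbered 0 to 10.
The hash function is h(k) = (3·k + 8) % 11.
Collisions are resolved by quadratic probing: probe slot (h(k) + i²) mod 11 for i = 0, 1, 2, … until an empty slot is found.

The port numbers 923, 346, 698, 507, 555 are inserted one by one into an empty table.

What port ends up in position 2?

923 hashes to 5; slot 5 is free -> place at 5.
346 hashes to 1; slot 1 is free -> place at 1.
698 hashes to 1; 1 taken -> place at 2.
507 hashes to 0; slot 0 is free -> place at 0.
555 hashes to 1; 1,2,5 taken -> place at 10.
Table: [507, 346, 698, _, _, 923, _, _, _, _, 555]

698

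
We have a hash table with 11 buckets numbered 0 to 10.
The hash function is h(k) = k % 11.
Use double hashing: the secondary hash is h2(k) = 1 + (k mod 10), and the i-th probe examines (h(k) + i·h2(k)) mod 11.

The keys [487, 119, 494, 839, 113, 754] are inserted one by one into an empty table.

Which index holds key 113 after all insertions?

Insert 487: h=3, slot 3 empty -> index 3.
Insert 119: h=9, slot 9 empty -> index 9.
Insert 494: h=10, slot 10 empty -> index 10.
Insert 839: h=3, h2=10, slot 3 occupied -> index 2.
Insert 113: h=3, h2=4, slot 3 occupied -> index 7.
Insert 754: h=6, slot 6 empty -> index 6.
Table: [_, _, 839, 487, _, _, 754, 113, _, 119, 494]

7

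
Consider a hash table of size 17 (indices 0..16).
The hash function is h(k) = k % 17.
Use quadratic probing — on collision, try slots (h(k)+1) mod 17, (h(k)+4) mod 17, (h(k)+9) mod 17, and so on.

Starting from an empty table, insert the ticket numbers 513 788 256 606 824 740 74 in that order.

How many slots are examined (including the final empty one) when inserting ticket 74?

2

513: h=3 -> slot 3
788: h=6 -> slot 6
256: h=1 -> slot 1
606: h=11 -> slot 11
824: h=8 -> slot 8
740: h=9 -> slot 9
74: h=6, probe 6,7 -> slot 7
Table: [-, 256, -, 513, -, -, 788, 74, 824, 740, -, 606, -, -, -, -, -]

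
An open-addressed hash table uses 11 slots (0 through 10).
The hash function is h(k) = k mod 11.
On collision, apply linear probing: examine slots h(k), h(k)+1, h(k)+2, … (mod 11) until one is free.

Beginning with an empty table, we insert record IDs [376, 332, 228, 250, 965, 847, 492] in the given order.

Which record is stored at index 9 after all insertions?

250

376: h=2 => slot 2
332: h=2, probe 2,3 => slot 3
228: h=8 => slot 8
250: h=8, probe 8,9 => slot 9
965: h=8, probe 8,9,10 => slot 10
847: h=0 => slot 0
492: h=8, probe 8,9,10,0,1 => slot 1
Table: [847, 492, 376, 332, -, -, -, -, 228, 250, 965]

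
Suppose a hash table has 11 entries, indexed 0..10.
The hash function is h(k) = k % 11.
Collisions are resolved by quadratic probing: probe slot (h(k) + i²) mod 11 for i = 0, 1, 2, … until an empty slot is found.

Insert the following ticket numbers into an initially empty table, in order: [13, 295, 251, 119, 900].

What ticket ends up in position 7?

119

13: h=2 => slot 2
295: h=9 => slot 9
251: h=9, probe 9,10 => slot 10
119: h=9, probe 9,10,2,7 => slot 7
900: h=9, probe 9,10,2,7,3 => slot 3
Table: [-, -, 13, 900, -, -, -, 119, -, 295, 251]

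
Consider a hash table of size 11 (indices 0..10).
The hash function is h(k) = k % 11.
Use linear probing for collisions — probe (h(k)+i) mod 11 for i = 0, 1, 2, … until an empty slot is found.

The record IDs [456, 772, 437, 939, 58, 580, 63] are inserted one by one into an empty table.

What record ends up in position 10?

Insert 456: h=5, slot 5 empty => index 5.
Insert 772: h=2, slot 2 empty => index 2.
Insert 437: h=8, slot 8 empty => index 8.
Insert 939: h=4, slot 4 empty => index 4.
Insert 58: h=3, slot 3 empty => index 3.
Insert 580: h=8, slot 8 occupied => index 9.
Insert 63: h=8, slots 8,9 occupied => index 10.
Table: [—, —, 772, 58, 939, 456, —, —, 437, 580, 63]

63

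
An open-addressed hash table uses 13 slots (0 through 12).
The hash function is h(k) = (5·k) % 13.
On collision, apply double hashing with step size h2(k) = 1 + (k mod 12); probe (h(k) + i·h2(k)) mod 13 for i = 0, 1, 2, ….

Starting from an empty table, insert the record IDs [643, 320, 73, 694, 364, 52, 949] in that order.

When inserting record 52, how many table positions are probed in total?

643 hashes to 4; slot 4 is free => place at 4.
320 hashes to 1; slot 1 is free => place at 1.
73 hashes to 1, h2=2; 1 taken => place at 3.
694 hashes to 12; slot 12 is free => place at 12.
364 hashes to 0; slot 0 is free => place at 0.
52 hashes to 0, h2=5; 0 taken => place at 5.
949 hashes to 0, h2=2; 0 taken => place at 2.
Table: [364, 320, 949, 73, 643, 52, -, -, -, -, -, -, 694]

2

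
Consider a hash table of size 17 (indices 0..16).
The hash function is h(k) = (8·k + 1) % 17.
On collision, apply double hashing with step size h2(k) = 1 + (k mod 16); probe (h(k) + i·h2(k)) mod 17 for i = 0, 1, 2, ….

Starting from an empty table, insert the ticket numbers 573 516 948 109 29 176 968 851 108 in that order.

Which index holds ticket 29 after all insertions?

573: h=12 => slot 12
516: h=15 => slot 15
948: h=3 => slot 3
109: h=6 => slot 6
29: h=12, h2=14, probe 12,9 => slot 9
176: h=15, h2=1, probe 15,16 => slot 16
968: h=10 => slot 10
851: h=9, h2=4, probe 9,13 => slot 13
108: h=15, h2=13, probe 15,11 => slot 11
Table: [., ., ., 948, ., ., 109, ., ., 29, 968, 108, 573, 851, ., 516, 176]

9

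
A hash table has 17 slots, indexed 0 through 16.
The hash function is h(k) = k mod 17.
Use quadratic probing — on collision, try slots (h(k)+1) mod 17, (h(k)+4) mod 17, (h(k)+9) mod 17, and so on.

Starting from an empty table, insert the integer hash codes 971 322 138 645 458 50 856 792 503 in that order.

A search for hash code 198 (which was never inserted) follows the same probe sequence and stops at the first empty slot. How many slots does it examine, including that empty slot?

971: h=2 → slot 2
322: h=16 → slot 16
138: h=2, probe 2,3 → slot 3
645: h=16, probe 16,0 → slot 0
458: h=16, probe 16,0,3,8 → slot 8
50: h=16, probe 16,0,3,8,15 → slot 15
856: h=6 → slot 6
792: h=10 → slot 10
503: h=10, probe 10,11 → slot 11
Table: [645, ∅, 971, 138, ∅, ∅, 856, ∅, 458, ∅, 792, 503, ∅, ∅, ∅, 50, 322]
Lookup 198: h=11, probe 11,12 → slot 12 empty, not found.

2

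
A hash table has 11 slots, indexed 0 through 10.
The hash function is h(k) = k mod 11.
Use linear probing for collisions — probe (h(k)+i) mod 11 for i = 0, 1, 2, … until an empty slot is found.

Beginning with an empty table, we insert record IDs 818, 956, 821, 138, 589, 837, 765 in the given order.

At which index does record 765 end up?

9

818 hashes to 4; slot 4 is free -> place at 4.
956 hashes to 10; slot 10 is free -> place at 10.
821 hashes to 7; slot 7 is free -> place at 7.
138 hashes to 6; slot 6 is free -> place at 6.
589 hashes to 6; 6,7 taken -> place at 8.
837 hashes to 1; slot 1 is free -> place at 1.
765 hashes to 6; 6,7,8 taken -> place at 9.
Table: [-, 837, -, -, 818, -, 138, 821, 589, 765, 956]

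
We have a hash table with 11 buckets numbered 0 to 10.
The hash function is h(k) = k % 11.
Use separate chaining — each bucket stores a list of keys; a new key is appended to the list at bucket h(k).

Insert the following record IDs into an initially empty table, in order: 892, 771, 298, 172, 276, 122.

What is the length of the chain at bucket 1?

892 -> bucket 1
771 -> bucket 1 (collision)
298 -> bucket 1 (collision)
172 -> bucket 7
276 -> bucket 1 (collision)
122 -> bucket 1 (collision)
Final buckets:
0: ∅
1: 892 -> 771 -> 298 -> 276 -> 122
2: ∅
3: ∅
4: ∅
5: ∅
6: ∅
7: 172
8: ∅
9: ∅
10: ∅

5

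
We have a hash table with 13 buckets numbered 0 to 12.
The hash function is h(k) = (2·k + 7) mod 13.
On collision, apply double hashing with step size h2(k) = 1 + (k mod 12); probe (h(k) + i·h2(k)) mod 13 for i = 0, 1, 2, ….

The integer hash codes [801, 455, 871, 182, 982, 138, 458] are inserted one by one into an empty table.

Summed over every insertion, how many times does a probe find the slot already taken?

5

801: h=10 -> slot 10
455: h=7 -> slot 7
871: h=7, h2=8, probe 7,2 -> slot 2
182: h=7, h2=3, probe 7,10,0 -> slot 0
982: h=8 -> slot 8
138: h=10, h2=7, probe 10,4 -> slot 4
458: h=0, h2=3, probe 0,3 -> slot 3
Table: [182, _, 871, 458, 138, _, _, 455, 982, _, 801, _, _]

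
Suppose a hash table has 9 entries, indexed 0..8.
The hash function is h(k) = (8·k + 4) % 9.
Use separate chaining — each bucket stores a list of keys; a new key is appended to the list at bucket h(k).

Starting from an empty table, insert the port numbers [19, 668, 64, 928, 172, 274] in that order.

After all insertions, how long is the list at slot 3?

Insert 19: h=3, bucket 3 empty -> new chain.
Insert 668: h=2, bucket 2 empty -> new chain.
Insert 64: h=3, bucket 3 nonempty -> append to chain.
Insert 928: h=3, bucket 3 nonempty -> append to chain.
Insert 172: h=3, bucket 3 nonempty -> append to chain.
Insert 274: h=0, bucket 0 empty -> new chain.
Final buckets:
0: 274
1: —
2: 668
3: 19 -> 64 -> 928 -> 172
4: —
5: —
6: —
7: —
8: —

4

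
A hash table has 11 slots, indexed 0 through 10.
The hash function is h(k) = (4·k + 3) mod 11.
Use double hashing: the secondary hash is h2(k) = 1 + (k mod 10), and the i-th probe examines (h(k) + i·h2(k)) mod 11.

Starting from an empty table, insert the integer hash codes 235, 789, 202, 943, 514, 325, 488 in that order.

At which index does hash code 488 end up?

4

235: h=8 → slot 8
789: h=2 → slot 2
202: h=8, h2=3, probe 8,0 → slot 0
943: h=2, h2=4, probe 2,6 → slot 6
514: h=2, h2=5, probe 2,7 → slot 7
325: h=5 → slot 5
488: h=8, h2=9, probe 8,6,4 → slot 4
Table: [202, —, 789, —, 488, 325, 943, 514, 235, —, —]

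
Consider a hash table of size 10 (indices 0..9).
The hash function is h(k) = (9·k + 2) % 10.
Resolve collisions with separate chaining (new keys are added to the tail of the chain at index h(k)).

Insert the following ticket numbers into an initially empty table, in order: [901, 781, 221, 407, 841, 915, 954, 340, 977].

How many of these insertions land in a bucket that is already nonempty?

Insert 901: h=1, bucket 1 empty → new chain.
Insert 781: h=1, bucket 1 nonempty → append to chain.
Insert 221: h=1, bucket 1 nonempty → append to chain.
Insert 407: h=5, bucket 5 empty → new chain.
Insert 841: h=1, bucket 1 nonempty → append to chain.
Insert 915: h=7, bucket 7 empty → new chain.
Insert 954: h=8, bucket 8 empty → new chain.
Insert 340: h=2, bucket 2 empty → new chain.
Insert 977: h=5, bucket 5 nonempty → append to chain.
Final buckets:
0: —
1: 901 -> 781 -> 221 -> 841
2: 340
3: —
4: —
5: 407 -> 977
6: —
7: 915
8: 954
9: —

4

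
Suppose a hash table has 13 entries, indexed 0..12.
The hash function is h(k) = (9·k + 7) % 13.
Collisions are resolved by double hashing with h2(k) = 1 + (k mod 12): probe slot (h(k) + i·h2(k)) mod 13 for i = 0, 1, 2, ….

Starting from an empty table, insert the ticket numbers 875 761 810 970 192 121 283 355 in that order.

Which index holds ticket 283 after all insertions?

9

Insert 875: h=4, slot 4 empty => index 4.
Insert 761: h=5, slot 5 empty => index 5.
Insert 810: h=4, h2=7, slot 4 occupied => index 11.
Insert 970: h=1, slot 1 empty => index 1.
Insert 192: h=6, slot 6 empty => index 6.
Insert 121: h=4, h2=2, slots 4,6 occupied => index 8.
Insert 283: h=6, h2=8, slots 6,1 occupied => index 9.
Insert 355: h=4, h2=8, slot 4 occupied => index 12.
Table: [-, 970, -, -, 875, 761, 192, -, 121, 283, -, 810, 355]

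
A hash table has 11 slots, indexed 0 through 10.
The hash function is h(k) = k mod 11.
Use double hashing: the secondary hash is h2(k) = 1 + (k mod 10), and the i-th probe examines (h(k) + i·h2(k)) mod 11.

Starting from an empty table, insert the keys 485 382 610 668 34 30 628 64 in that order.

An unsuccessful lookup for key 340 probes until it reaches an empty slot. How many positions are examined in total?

485 hashes to 1; slot 1 is free → place at 1.
382 hashes to 8; slot 8 is free → place at 8.
610 hashes to 5; slot 5 is free → place at 5.
668 hashes to 8, h2=9; 8 taken → place at 6.
34 hashes to 1, h2=5; 1,6 taken → place at 0.
30 hashes to 8, h2=1; 8 taken → place at 9.
628 hashes to 1, h2=9; 1 taken → place at 10.
64 hashes to 9, h2=5; 9 taken → place at 3.
Table: [34, 485, _, 64, _, 610, 668, _, 382, 30, 628]
Lookup 340: h=10, h2=1, probe 10,0,1,2 → slot 2 empty, not found.

4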